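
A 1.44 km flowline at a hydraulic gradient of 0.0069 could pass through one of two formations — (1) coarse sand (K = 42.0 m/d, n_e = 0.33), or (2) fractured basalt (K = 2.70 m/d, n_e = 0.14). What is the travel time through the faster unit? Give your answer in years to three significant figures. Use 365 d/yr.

Unit 1 (coarse sand): v = 42.0×0.0069/0.33 = 0.8782 m/d, t = 1440/0.8782 = 1640 d
Unit 2 (fractured basalt): v = 2.70×0.0069/0.14 = 0.1331 m/d, t = 1440/0.1331 = 10820 d
Faster: 1640 d / 365 = 4.49 yr

4.49 years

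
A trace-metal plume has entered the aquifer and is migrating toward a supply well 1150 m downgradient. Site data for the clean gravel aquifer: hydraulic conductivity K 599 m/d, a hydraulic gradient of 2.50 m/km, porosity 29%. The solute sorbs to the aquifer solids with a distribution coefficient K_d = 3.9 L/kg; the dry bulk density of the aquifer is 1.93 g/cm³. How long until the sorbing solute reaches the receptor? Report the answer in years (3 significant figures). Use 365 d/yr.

Darcy flux q = K·i = 599 × 0.0025 = 1.498 m/d
v_s = q/n_e = 1.498/0.29 = 5.164 m/d
Retardation R = 1 + ρ_b·K_d/n = 1 + 1.93×3.9/0.29 = 26.96
Contaminant velocity v_c = v/R = 5.164/26.96 = 0.1916 m/d
t = L/v_c = 1150/0.1916 = 6003 d
   = 6003/365 = 16.4 yr

16.4 years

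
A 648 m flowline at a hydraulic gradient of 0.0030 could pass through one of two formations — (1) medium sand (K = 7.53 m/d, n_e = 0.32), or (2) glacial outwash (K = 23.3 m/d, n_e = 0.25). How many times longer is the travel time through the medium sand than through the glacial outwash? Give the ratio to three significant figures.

Unit 1 (medium sand): v = 7.53×0.0030/0.32 = 0.07059 m/d, t = 648/0.07059 = 9179 d
Unit 2 (glacial outwash): v = 23.3×0.0030/0.25 = 0.2796 m/d, t = 648/0.2796 = 2318 d
t(medium sand) / t(glacial outwash) = 9179/2318 = 3.96

3.96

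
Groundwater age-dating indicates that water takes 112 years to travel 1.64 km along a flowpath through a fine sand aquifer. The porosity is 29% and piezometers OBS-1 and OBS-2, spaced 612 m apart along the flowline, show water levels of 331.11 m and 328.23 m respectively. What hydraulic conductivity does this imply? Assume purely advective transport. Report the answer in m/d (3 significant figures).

Hydraulic gradient i = (331.11 − 328.23) / 612 = 2.88 / 612 = 0.004706
t = 112 years = 40880 d
L = 1.64 km = 1640 m
v = L / t = 1640 / 40880 = 0.04012 m/d
K = v · n / i = 0.04012 × 0.29 / 0.004706 = 2.47 m/d

2.47 m/d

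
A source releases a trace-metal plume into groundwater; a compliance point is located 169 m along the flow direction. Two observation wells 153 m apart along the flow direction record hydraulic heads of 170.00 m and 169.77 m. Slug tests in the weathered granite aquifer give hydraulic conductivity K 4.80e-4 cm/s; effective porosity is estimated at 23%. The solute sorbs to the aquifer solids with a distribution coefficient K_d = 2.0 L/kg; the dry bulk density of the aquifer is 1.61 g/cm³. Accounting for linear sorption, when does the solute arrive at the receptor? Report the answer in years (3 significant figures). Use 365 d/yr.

2560 years

Hydraulic gradient i = (170.00 − 169.77) / 153 = 0.23 / 153 = 0.001503
K = 4.80e-4 cm/s × 864 = 0.4147 m/d
Specific discharge q = 0.4147 × 0.001503 = 6.234e-4 m/d
v = Ki/n = 0.4147·0.001503/0.23 = 0.002711 m/d
Retardation R = 1 + ρ_b·K_d/n = 1 + 1.61×2.0/0.23 = 15.00
Contaminant velocity v_c = v/R = 0.002711/15.00 = 1.807e-4 m/d
t = L/v_c = 169/1.807e-4 = 935200 d
   = 935200/365 = 2560 yr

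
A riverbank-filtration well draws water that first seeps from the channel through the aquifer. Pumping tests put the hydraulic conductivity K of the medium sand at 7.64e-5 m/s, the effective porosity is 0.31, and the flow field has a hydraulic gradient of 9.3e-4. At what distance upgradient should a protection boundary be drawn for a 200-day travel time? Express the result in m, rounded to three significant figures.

3.96 m

K = 7.64e-5 m/s × 86400 s/d = 6.601 m/d
q = Ki = 6.601 × 9.3e-4 = 0.006139 m/d
Seepage velocity v = q / n = 0.006139 / 0.31 = 0.01980 m/d
L = v × T = 0.01980 × 200 = 3.961 m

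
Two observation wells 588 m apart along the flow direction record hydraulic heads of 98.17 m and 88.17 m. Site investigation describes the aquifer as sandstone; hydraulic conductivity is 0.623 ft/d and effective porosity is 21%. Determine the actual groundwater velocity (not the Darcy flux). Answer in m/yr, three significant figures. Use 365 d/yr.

Hydraulic gradient i = (98.17 − 88.17) / 588 = 10.00 / 588 = 0.01701
K = 0.623 ft/d × 0.3048 = 0.1899 m/d
Darcy flux q = K·i = 0.1899 × 0.01701 = 0.003229 m/d
v = Ki/n = 0.1899·0.01701/0.21 = 0.01538 m/d
   = 0.01538 × 365 = 5.61 m/yr

5.61 m/yr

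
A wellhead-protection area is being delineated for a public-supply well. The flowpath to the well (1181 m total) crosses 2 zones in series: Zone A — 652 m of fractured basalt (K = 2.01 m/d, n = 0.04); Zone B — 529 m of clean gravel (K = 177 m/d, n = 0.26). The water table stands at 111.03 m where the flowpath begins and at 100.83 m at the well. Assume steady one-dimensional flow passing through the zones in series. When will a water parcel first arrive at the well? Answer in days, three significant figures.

5250 days

Total head drop ΔH = 111.03 − 100.83 = 10.20 m
Steady 1-D flow in series ⇒ the Darcy flux q is identical in every zone and the zone head losses add (resistances L/K in series).
Σ(L/K) = 652/2.01 + 529/177 = 324.4 + 2.989 = 327.4 d
q = ΔH / Σ(L/K) = 10.20 / 327.4 = 0.03116 m/d (same in every zone)
Zone A: v = q/n = 0.03116/0.04 = 0.7789 m/d → t_A = 652/0.7789 = 837.0 d
Zone B: v = q/n = 0.03116/0.26 = 0.1198 m/d → t_B = 529/0.1198 = 4414 d
Total t = 837.0 + 4414 = 5251 d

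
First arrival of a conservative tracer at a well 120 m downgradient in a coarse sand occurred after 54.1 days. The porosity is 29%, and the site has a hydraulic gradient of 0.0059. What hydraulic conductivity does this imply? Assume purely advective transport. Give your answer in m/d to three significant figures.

109 m/d

v = L / t = 120 / 54.1 = 2.218 m/d
K = v · n / i = 2.218 × 0.29 / 0.0059 = 109 m/d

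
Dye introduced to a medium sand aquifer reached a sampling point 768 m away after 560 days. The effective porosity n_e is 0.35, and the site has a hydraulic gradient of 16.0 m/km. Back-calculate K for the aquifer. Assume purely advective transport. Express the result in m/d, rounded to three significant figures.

v = L / t = 768 / 560 = 1.371 m/d
K = v · n / i = 1.371 × 0.35 / 0.016 = 30.0 m/d

30.0 m/d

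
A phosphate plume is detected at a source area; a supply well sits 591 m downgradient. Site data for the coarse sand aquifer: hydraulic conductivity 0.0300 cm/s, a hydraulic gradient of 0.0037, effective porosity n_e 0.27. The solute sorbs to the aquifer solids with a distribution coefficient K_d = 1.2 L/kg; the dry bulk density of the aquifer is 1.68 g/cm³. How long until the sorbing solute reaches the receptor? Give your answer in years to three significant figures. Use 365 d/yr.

K = 0.0300 cm/s × 864 = 25.92 m/d
q = Ki = 25.92 × 0.0037 = 0.09590 m/d
Average linear velocity = 0.09590 / 0.27 = 0.3552 m/d
Retardation R = 1 + ρ_b·K_d/n = 1 + 1.68×1.2/0.27 = 8.467
Contaminant velocity v_c = v/R = 0.3552/8.467 = 0.04195 m/d
t = L/v_c = 591/0.04195 = 14090 d
   = 14090/365 = 38.6 yr

38.6 years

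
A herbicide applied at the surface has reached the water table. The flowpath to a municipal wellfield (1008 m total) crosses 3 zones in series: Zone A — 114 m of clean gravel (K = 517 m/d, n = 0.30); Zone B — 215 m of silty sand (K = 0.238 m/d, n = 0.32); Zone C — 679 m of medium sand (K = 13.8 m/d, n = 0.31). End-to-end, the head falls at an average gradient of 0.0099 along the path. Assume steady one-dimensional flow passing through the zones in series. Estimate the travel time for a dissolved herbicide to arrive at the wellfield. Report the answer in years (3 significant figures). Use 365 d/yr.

82.0 years

Continuity: the same q passes through each zone, so ΔH = q·Σ(L_j/K_j) — the zones act as resistances in series.
Σ(L/K) = 114/517 + 215/0.238 + 679/13.8 = 0.2205 + 903.4 + 49.20 = 952.8 d
K_eq = L_total / Σ(L/K) = 1008 / 952.8 = 1.058 m/d
q = K_eq · i = 1.058 × 0.0099 = 0.01047 m/d (same in every zone)
Zone A: v = q/n = 0.01047/0.30 = 0.03491 m/d → t_A = 114/0.03491 = 3265 d
Zone B: v = q/n = 0.01047/0.32 = 0.03273 m/d → t_B = 215/0.03273 = 6569 d
Zone C: v = q/n = 0.01047/0.31 = 0.03379 m/d → t_C = 679/0.03379 = 20100 d
Total t = 3265 + 6569 + 20100 = 29930 d
   = 29930 / 365 = 82.0 yr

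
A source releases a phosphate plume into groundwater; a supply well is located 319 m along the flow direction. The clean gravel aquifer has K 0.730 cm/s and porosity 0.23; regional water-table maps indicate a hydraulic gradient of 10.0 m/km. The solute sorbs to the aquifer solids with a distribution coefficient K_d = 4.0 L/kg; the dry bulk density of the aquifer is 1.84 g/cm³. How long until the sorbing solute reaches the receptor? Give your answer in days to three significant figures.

K = 0.730 cm/s × 864 = 630.7 m/d
q = Ki = 630.7 × 0.010 = 6.307 m/d
Seepage velocity v = q / n = 6.307 / 0.23 = 27.42 m/d
Retardation R = 1 + ρ_b·K_d/n = 1 + 1.84×4.0/0.23 = 33.00
Contaminant velocity v_c = v/R = 27.42/33.00 = 0.8310 m/d
t = L/v_c = 319/0.8310 = 383.9 d

384 days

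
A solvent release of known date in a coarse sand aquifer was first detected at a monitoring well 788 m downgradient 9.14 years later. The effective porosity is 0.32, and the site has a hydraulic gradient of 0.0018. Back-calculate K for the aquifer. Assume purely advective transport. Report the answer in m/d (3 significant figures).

t = 9.14 years = 3336 d
v = L / t = 788 / 3336 = 0.2362 m/d
K = v · n / i = 0.2362 × 0.32 / 0.0018 = 42.0 m/d

42.0 m/d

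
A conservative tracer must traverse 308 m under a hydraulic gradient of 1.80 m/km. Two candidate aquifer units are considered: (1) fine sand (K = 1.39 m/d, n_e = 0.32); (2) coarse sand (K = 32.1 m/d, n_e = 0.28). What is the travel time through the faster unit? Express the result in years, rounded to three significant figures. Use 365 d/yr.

Unit 1 (fine sand): v = 1.39×0.0018/0.32 = 0.007819 m/d, t = 308/0.007819 = 39390 d
Unit 2 (coarse sand): v = 32.1×0.0018/0.28 = 0.2064 m/d, t = 308/0.2064 = 1493 d
Faster: 1493 d / 365 = 4.09 yr

4.09 years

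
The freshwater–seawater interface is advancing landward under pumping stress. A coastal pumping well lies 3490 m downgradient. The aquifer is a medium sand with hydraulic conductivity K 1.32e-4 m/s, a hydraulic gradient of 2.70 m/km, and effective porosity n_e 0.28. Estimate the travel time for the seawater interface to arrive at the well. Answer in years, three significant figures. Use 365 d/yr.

K = 1.32e-4 m/s × 86400 s/d = 11.40 m/d
Darcy flux q = K·i = 11.40 × 0.0027 = 0.03079 m/d
Average linear velocity = 0.03079 / 0.28 = 0.1100 m/d
t = L / v = 3490 / 0.1100 = 31730 d
   = 31730 / 365 = 86.9 yr

86.9 years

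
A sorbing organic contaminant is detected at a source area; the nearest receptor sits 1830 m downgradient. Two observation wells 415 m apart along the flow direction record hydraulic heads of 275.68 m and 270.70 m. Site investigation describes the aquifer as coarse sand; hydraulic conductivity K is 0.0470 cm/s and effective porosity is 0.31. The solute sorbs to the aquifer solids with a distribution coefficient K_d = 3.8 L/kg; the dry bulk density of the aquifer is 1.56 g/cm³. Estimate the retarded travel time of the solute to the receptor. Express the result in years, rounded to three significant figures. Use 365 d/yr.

64.2 years

Hydraulic gradient i = (275.68 − 270.70) / 415 = 4.98 / 415 = 0.01200
K = 0.0470 cm/s × 864 = 40.61 m/d
Specific discharge q = 40.61 × 0.01200 = 0.4873 m/d
v = Ki/n = 40.61·0.01200/0.31 = 1.572 m/d
Retardation R = 1 + ρ_b·K_d/n = 1 + 1.56×3.8/0.31 = 20.12
Contaminant velocity v_c = v/R = 1.572/20.12 = 0.07812 m/d
t = L/v_c = 1830/0.07812 = 23430 d
   = 23430/365 = 64.2 yr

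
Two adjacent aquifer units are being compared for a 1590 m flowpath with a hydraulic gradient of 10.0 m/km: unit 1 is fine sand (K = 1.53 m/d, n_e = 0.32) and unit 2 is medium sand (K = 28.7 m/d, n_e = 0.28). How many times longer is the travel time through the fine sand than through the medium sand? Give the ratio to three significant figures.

Unit 1 (fine sand): v = 1.53×0.010/0.32 = 0.04781 m/d, t = 1590/0.04781 = 33250 d
Unit 2 (medium sand): v = 28.7×0.010/0.28 = 1.025 m/d, t = 1590/1.025 = 1551 d
t(fine sand) / t(medium sand) = 33250/1551 = 21.4

21.4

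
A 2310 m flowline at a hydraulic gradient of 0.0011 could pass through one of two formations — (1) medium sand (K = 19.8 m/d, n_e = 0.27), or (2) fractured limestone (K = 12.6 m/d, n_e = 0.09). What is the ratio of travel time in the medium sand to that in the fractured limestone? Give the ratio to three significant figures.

Unit 1 (medium sand): v = 19.8×0.0011/0.27 = 0.08067 m/d, t = 2310/0.08067 = 28640 d
Unit 2 (fractured limestone): v = 12.6×0.0011/0.09 = 0.1540 m/d, t = 2310/0.1540 = 15000 d
t(medium sand) / t(fractured limestone) = 28640/15000 = 1.91

1.91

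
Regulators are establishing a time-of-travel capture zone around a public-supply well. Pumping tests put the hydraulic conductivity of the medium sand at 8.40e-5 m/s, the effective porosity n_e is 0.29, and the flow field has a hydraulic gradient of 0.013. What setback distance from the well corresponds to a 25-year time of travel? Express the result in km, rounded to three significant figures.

K = 8.40e-5 m/s × 86400 s/d = 7.258 m/d
Specific discharge q = 7.258 × 0.013 = 0.09435 m/d
v = Ki/n = 7.258·0.013/0.29 = 0.3253 m/d
T = 25 yr × 365 = 9125 d
L = v × T = 0.3253 × 9125 = 2969 m
   = 2.97 km

2.97 km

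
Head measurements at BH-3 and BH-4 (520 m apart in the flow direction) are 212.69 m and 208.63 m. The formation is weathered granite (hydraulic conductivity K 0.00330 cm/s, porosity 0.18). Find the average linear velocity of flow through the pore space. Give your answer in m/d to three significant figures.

Hydraulic gradient i = (212.69 − 208.63) / 520 = 4.06 / 520 = 0.007808
K = 0.00330 cm/s × 864 = 2.851 m/d
q = Ki = 2.851 × 0.007808 = 0.02226 m/d
Seepage velocity v = q / n = 0.02226 / 0.18 = 0.1237 m/d

0.124 m/d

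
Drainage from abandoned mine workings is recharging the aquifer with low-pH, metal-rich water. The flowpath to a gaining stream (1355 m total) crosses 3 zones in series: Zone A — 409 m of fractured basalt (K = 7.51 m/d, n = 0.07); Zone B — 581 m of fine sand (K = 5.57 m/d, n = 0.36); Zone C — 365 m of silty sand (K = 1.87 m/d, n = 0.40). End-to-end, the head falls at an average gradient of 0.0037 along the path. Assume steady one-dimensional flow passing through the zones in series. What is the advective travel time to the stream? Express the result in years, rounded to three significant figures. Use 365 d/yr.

For zones in series the flux q is common to all zones; the equivalent conductivity is the harmonic (thickness-weighted) mean, K_eq = L_total / Σ(L_j/K_j).
Σ(L/K) = 409/7.51 + 581/5.57 + 365/1.87 = 54.46 + 104.3 + 195.2 = 354.0 d
K_eq = L_total / Σ(L/K) = 1355 / 354.0 = 3.828 m/d
q = K_eq · i = 3.828 × 0.0037 = 0.01416 m/d (same in every zone)
Zone A: v = q/n = 0.01416/0.07 = 0.2023 m/d → t_A = 409/0.2023 = 2021 d
Zone B: v = q/n = 0.01416/0.36 = 0.03934 m/d → t_B = 581/0.03934 = 14770 d
Zone C: v = q/n = 0.01416/0.40 = 0.03541 m/d → t_C = 365/0.03541 = 10310 d
Total t = 2021 + 14770 + 10310 = 27100 d
   = 27100 / 365 = 74.2 yr

74.2 years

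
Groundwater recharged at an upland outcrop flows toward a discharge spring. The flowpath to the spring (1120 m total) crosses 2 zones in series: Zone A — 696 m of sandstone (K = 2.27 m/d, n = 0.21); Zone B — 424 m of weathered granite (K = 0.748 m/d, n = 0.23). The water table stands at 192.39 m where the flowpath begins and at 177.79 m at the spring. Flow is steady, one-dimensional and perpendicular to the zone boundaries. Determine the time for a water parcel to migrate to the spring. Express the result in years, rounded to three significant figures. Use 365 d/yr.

39.9 years

Total head drop ΔH = 192.39 − 177.79 = 14.60 m
Steady 1-D flow in series ⇒ the Darcy flux q is identical in every zone and the zone head losses add (resistances L/K in series).
Σ(L/K) = 696/2.27 + 424/0.748 = 306.6 + 566.8 = 873.5 d
q = ΔH / Σ(L/K) = 14.60 / 873.5 = 0.01672 m/d (same in every zone)
Zone A: v = q/n = 0.01672/0.21 = 0.07960 m/d → t_A = 696/0.07960 = 8744 d
Zone B: v = q/n = 0.01672/0.23 = 0.07268 m/d → t_B = 424/0.07268 = 5834 d
Total t = 8744 + 5834 = 14580 d
   = 14580 / 365 = 39.9 yr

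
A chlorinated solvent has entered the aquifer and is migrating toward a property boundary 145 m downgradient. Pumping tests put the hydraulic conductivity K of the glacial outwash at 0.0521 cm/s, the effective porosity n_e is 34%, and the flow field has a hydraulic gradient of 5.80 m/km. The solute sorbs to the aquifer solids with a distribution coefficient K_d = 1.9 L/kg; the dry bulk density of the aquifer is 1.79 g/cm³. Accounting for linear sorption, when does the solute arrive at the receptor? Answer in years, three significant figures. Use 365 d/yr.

5.69 years

K = 0.0521 cm/s × 864 = 45.01 m/d
Specific discharge q = 45.01 × 0.0058 = 0.2611 m/d
v = Ki/n = 45.01·0.0058/0.34 = 0.7679 m/d
Retardation R = 1 + ρ_b·K_d/n = 1 + 1.79×1.9/0.34 = 11.00
Contaminant velocity v_c = v/R = 0.7679/11.00 = 0.06979 m/d
t = L/v_c = 145/0.06979 = 2078 d
   = 2078/365 = 5.69 yr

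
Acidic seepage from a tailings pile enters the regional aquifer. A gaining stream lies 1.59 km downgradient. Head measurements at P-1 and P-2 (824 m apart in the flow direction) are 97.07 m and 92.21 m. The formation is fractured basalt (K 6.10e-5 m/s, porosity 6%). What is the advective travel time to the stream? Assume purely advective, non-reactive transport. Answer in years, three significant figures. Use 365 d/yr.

Hydraulic gradient i = (97.07 − 92.21) / 824 = 4.86 / 824 = 0.005898
K = 6.10e-5 m/s × 86400 s/d = 5.270 m/d
q = Ki = 5.270 × 0.005898 = 0.03109 m/d
Average linear velocity = 0.03109 / 0.06 = 0.5181 m/d
L = 1.59 km = 1590 m
t = L / v = 1590 / 0.5181 = 3069 d
   = 3069 / 365 = 8.41 yr

8.41 years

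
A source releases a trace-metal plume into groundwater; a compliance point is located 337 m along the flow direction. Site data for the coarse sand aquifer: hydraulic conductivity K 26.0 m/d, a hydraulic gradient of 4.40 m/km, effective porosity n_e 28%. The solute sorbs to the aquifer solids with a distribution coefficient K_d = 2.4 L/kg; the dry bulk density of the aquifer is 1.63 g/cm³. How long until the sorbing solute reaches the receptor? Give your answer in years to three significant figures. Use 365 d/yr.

Darcy flux q = K·i = 26.0 × 0.0044 = 0.1144 m/d
Seepage velocity v = q / n = 0.1144 / 0.28 = 0.4086 m/d
Retardation R = 1 + ρ_b·K_d/n = 1 + 1.63×2.4/0.28 = 14.97
Contaminant velocity v_c = v/R = 0.4086/14.97 = 0.02729 m/d
t = L/v_c = 337/0.02729 = 12350 d
   = 12350/365 = 33.8 yr

33.8 years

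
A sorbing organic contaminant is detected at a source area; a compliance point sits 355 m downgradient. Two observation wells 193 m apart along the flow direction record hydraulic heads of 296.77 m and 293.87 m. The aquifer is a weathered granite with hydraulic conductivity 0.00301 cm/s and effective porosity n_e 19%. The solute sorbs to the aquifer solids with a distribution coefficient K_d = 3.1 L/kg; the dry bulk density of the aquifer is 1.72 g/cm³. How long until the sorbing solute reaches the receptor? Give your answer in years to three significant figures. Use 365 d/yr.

Hydraulic gradient i = (296.77 − 293.87) / 193 = 2.90 / 193 = 0.01503
K = 0.00301 cm/s × 864 = 2.601 m/d
Darcy flux q = K·i = 2.601 × 0.01503 = 0.03908 m/d
v_s = q/n_e = 0.03908/0.19 = 0.2057 m/d
Retardation R = 1 + ρ_b·K_d/n = 1 + 1.72×3.1/0.19 = 29.06
Contaminant velocity v_c = v/R = 0.2057/29.06 = 0.007077 m/d
t = L/v_c = 355/0.007077 = 50170 d
   = 50170/365 = 137 yr

137 years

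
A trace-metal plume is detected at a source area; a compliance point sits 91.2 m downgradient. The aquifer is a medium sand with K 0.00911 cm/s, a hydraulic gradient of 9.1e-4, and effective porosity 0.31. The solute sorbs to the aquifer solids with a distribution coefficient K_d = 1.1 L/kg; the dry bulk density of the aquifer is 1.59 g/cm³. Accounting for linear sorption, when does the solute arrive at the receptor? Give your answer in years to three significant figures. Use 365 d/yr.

K = 0.00911 cm/s × 864 = 7.871 m/d
q = Ki = 7.871 × 9.1e-4 = 0.007163 m/d
v_s = q/n_e = 0.007163/0.31 = 0.02311 m/d
Retardation R = 1 + ρ_b·K_d/n = 1 + 1.59×1.1/0.31 = 6.642
Contaminant velocity v_c = v/R = 0.02311/6.642 = 0.003479 m/d
t = L/v_c = 91.2/0.003479 = 26220 d
   = 26220/365 = 71.8 yr

71.8 years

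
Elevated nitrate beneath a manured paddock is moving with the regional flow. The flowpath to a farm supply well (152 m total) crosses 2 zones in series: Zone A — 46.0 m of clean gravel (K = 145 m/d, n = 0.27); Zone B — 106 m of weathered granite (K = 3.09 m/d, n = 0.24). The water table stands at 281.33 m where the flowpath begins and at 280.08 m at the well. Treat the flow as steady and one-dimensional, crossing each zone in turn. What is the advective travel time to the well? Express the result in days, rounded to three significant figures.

Total head drop ΔH = 281.33 − 280.08 = 1.25 m
Steady 1-D flow in series ⇒ the Darcy flux q is identical in every zone and the zone head losses add (resistances L/K in series).
Σ(L/K) = 46.0/145 + 106/3.09 = 0.3172 + 34.30 = 34.62 d
q = ΔH / Σ(L/K) = 1.25 / 34.62 = 0.03610 m/d (same in every zone)
Zone A: v = q/n = 0.03610/0.27 = 0.1337 m/d → t_A = 46.0/0.1337 = 344.0 d
Zone B: v = q/n = 0.03610/0.24 = 0.1504 m/d → t_B = 106/0.1504 = 704.6 d
Total t = 344.0 + 704.6 = 1049 d

1050 days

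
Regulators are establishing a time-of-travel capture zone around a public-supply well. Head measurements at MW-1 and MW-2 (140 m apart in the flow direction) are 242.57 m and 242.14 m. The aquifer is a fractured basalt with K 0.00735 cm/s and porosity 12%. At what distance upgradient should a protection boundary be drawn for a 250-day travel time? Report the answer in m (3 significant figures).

40.6 m

Hydraulic gradient i = (242.57 − 242.14) / 140 = 0.43 / 140 = 0.003071
K = 0.00735 cm/s × 864 = 6.350 m/d
q = Ki = 6.350 × 0.003071 = 0.01950 m/d
v_s = q/n_e = 0.01950/0.12 = 0.1625 m/d
L = v × T = 0.1625 × 250 = 40.64 m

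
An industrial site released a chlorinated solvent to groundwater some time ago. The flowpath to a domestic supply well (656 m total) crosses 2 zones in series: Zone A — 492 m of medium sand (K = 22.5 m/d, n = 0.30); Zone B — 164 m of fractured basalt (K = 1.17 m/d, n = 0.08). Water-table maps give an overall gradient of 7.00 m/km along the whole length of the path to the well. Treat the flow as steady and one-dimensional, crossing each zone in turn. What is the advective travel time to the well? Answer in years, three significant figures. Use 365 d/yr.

15.5 years

For zones in series the flux q is common to all zones; the equivalent conductivity is the harmonic (thickness-weighted) mean, K_eq = L_total / Σ(L_j/K_j).
Σ(L/K) = 492/22.5 + 164/1.17 = 21.87 + 140.2 = 162.0 d
K_eq = L_total / Σ(L/K) = 656 / 162.0 = 4.048 m/d
q = K_eq · i = 4.048 × 0.0070 = 0.02834 m/d (same in every zone)
Zone A: v = q/n = 0.02834/0.30 = 0.09446 m/d → t_A = 492/0.09446 = 5208 d
Zone B: v = q/n = 0.02834/0.08 = 0.3542 m/d → t_B = 164/0.3542 = 463.0 d
Total t = 5208 + 463.0 = 5671 d
   = 5671 / 365 = 15.5 yr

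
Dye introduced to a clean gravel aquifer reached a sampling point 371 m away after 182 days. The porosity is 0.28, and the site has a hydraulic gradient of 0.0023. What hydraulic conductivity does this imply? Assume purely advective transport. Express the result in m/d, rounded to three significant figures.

v = L / t = 371 / 182 = 2.038 m/d
K = v · n / i = 2.038 × 0.28 / 0.0023 = 248 m/d

248 m/d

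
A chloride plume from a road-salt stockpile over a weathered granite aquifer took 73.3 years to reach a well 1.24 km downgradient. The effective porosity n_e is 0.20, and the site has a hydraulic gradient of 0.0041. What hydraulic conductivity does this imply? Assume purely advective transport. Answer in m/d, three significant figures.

2.26 m/d

t = 73.3 years = 26750 d
L = 1.24 km = 1240 m
v = L / t = 1240 / 26750 = 0.04635 m/d
K = v · n / i = 0.04635 × 0.20 / 0.0041 = 2.26 m/d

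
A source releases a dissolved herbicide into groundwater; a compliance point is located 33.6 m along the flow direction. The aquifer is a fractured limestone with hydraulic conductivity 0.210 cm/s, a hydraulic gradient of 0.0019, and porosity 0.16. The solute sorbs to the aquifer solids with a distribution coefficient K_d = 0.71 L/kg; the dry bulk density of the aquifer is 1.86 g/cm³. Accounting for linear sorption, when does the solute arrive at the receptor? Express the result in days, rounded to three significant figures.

144 days

K = 0.210 cm/s × 864 = 181.4 m/d
Specific discharge q = 181.4 × 0.0019 = 0.3447 m/d
v = Ki/n = 181.4·0.0019/0.16 = 2.155 m/d
Retardation R = 1 + ρ_b·K_d/n = 1 + 1.86×0.71/0.16 = 9.254
Contaminant velocity v_c = v/R = 2.155/9.254 = 0.2328 m/d
t = L/v_c = 33.6/0.2328 = 144.3 d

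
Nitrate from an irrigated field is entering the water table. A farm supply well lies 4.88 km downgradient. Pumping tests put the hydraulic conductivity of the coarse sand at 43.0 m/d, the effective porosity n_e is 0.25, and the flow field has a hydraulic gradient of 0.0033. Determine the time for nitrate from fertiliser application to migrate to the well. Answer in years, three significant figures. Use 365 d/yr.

23.6 years

q = Ki = 43.0 × 0.0033 = 0.1419 m/d
v = Ki/n = 43.0·0.0033/0.25 = 0.5676 m/d
L = 4.88 km = 4880 m
t = L / v = 4880 / 0.5676 = 8598 d
   = 8598 / 365 = 23.6 yr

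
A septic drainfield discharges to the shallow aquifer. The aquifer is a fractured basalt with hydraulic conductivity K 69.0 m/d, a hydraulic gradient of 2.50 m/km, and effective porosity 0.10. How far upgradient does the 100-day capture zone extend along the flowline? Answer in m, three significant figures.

173 m

Specific discharge q = 69.0 × 0.0025 = 0.1725 m/d
Seepage velocity v = q / n = 0.1725 / 0.10 = 1.725 m/d
L = v × T = 1.725 × 100 = 172.5 m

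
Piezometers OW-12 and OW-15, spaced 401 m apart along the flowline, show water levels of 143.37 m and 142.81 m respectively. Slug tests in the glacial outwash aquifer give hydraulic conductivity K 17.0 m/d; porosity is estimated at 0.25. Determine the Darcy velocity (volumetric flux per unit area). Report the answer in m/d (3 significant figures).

0.0237 m/d

Hydraulic gradient i = (143.37 − 142.81) / 401 = 0.56 / 401 = 0.001397
Darcy flux q = K·i = 17.0 × 0.001397 = 0.02374 m/d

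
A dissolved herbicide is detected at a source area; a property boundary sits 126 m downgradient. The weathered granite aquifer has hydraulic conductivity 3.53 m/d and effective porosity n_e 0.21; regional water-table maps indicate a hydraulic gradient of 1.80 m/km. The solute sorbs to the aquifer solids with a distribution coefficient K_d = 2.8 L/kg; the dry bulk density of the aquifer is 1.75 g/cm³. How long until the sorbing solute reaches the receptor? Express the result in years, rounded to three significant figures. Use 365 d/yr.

Darcy flux q = K·i = 3.53 × 0.0018 = 0.006354 m/d
v_s = q/n_e = 0.006354/0.21 = 0.03026 m/d
Retardation R = 1 + ρ_b·K_d/n = 1 + 1.75×2.8/0.21 = 24.33
Contaminant velocity v_c = v/R = 0.03026/24.33 = 0.001243 m/d
t = L/v_c = 126/0.001243 = 101300 d
   = 101300/365 = 278 yr

278 years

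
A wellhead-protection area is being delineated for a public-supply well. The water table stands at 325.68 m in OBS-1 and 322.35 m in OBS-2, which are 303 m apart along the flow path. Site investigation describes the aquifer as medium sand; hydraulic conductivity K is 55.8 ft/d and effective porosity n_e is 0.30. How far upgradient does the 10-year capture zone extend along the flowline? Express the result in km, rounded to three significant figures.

Hydraulic gradient i = (325.68 − 322.35) / 303 = 3.33 / 303 = 0.01099
K = 55.8 ft/d × 0.3048 = 17.01 m/d
Darcy flux q = K·i = 17.01 × 0.01099 = 0.1869 m/d
Seepage velocity v = q / n = 0.1869 / 0.30 = 0.6231 m/d
T = 10 yr × 365 = 3650 d
L = v × T = 0.6231 × 3650 = 2274 m
   = 2.27 km

2.27 km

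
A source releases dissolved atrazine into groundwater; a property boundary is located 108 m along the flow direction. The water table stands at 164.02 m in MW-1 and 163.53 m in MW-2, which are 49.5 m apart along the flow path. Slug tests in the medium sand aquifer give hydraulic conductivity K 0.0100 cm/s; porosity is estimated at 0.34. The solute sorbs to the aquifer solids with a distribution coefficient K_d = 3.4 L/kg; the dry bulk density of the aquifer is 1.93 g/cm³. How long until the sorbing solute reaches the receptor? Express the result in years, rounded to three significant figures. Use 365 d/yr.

23.9 years

Hydraulic gradient i = (164.02 − 163.53) / 49.5 = 0.49 / 49.5 = 0.009899
K = 0.0100 cm/s × 864 = 8.640 m/d
Specific discharge q = 8.640 × 0.009899 = 0.08553 m/d
Seepage velocity v = q / n = 0.08553 / 0.34 = 0.2516 m/d
Retardation R = 1 + ρ_b·K_d/n = 1 + 1.93×3.4/0.34 = 20.30
Contaminant velocity v_c = v/R = 0.2516/20.30 = 0.01239 m/d
t = L/v_c = 108/0.01239 = 8716 d
   = 8716/365 = 23.9 yr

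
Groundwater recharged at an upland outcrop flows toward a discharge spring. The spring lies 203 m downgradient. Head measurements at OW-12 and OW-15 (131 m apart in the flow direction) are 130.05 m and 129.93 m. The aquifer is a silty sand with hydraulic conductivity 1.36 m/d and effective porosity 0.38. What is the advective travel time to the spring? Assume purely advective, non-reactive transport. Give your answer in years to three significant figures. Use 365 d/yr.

Hydraulic gradient i = (130.05 − 129.93) / 131 = 0.12 / 131 = 9.160e-4
Darcy flux q = K·i = 1.36 × 9.160e-4 = 0.001246 m/d
v_s = q/n_e = 0.001246/0.38 = 0.003278 m/d
t = L / v = 203 / 0.003278 = 61920 d
   = 61920 / 365 = 170 yr

170 years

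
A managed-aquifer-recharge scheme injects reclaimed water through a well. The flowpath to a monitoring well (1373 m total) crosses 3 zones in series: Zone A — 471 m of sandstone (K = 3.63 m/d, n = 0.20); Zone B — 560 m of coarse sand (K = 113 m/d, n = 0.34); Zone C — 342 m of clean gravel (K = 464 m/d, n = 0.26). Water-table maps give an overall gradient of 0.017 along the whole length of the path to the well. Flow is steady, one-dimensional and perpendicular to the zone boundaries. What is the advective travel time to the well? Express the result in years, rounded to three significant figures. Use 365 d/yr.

5.94 years

Continuity: the same q passes through each zone, so ΔH = q·Σ(L_j/K_j) — the zones act as resistances in series.
Σ(L/K) = 471/3.63 + 560/113 + 342/464 = 129.8 + 4.956 + 0.7371 = 135.4 d
K_eq = L_total / Σ(L/K) = 1373 / 135.4 = 10.14 m/d
q = K_eq · i = 10.14 × 0.017 = 0.1723 m/d (same in every zone)
Zone A: v = q/n = 0.1723/0.20 = 0.8616 m/d → t_A = 471/0.8616 = 546.6 d
Zone B: v = q/n = 0.1723/0.34 = 0.5068 m/d → t_B = 560/0.5068 = 1105 d
Zone C: v = q/n = 0.1723/0.26 = 0.6628 m/d → t_C = 342/0.6628 = 516.0 d
Total t = 546.6 + 1105 + 516.0 = 2167 d
   = 2167 / 365 = 5.94 yr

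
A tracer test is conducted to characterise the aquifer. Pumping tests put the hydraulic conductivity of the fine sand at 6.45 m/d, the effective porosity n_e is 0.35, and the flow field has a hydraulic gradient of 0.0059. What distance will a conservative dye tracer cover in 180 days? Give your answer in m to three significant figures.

19.6 m

q = Ki = 6.45 × 0.0059 = 0.03806 m/d
v_s = q/n_e = 0.03806/0.35 = 0.1087 m/d
L = v × T = 0.1087 × 180 = 19.57 m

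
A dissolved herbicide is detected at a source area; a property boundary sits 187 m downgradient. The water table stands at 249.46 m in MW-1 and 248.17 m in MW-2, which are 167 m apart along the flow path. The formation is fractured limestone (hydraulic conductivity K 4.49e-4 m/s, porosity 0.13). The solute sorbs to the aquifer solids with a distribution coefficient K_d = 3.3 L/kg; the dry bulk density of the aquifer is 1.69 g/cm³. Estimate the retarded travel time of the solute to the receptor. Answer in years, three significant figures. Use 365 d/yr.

Hydraulic gradient i = (249.46 − 248.17) / 167 = 1.29 / 167 = 0.007725
K = 4.49e-4 m/s × 86400 s/d = 38.79 m/d
Specific discharge q = 38.79 × 0.007725 = 0.2997 m/d
v = Ki/n = 38.79·0.007725/0.13 = 2.305 m/d
Retardation R = 1 + ρ_b·K_d/n = 1 + 1.69×3.3/0.13 = 43.90
Contaminant velocity v_c = v/R = 2.305/43.90 = 0.05251 m/d
t = L/v_c = 187/0.05251 = 3561 d
   = 3561/365 = 9.76 yr

9.76 years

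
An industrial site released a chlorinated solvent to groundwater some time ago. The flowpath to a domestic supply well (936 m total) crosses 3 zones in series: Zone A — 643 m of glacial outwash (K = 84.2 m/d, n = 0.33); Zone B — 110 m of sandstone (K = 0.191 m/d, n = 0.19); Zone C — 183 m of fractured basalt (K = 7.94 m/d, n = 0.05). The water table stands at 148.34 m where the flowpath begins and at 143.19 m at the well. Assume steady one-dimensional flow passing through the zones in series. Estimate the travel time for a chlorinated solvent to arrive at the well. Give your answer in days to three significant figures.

28500 days

Total head drop ΔH = 148.34 − 143.19 = 5.15 m
Steady 1-D flow in series ⇒ the Darcy flux q is identical in every zone and the zone head losses add (resistances L/K in series).
Σ(L/K) = 643/84.2 + 110/0.191 + 183/7.94 = 7.637 + 575.9 + 23.05 = 606.6 d
q = ΔH / Σ(L/K) = 5.15 / 606.6 = 0.008490 m/d (same in every zone)
Zone A: v = q/n = 0.008490/0.33 = 0.02573 m/d → t_A = 643/0.02573 = 24990 d
Zone B: v = q/n = 0.008490/0.19 = 0.04468 m/d → t_B = 110/0.04468 = 2462 d
Zone C: v = q/n = 0.008490/0.05 = 0.1698 m/d → t_C = 183/0.1698 = 1078 d
Total t = 24990 + 2462 + 1078 = 28530 d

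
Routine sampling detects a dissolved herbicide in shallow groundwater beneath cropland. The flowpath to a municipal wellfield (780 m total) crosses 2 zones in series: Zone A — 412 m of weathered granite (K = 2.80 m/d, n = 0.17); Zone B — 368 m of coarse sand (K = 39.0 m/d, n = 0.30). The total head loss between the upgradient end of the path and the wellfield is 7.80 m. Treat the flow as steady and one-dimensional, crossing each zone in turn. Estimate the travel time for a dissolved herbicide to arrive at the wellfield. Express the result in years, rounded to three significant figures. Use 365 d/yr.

Steady 1-D flow in series ⇒ the Darcy flux q is identical in every zone and the zone head losses add (resistances L/K in series).
Σ(L/K) = 412/2.80 + 368/39.0 = 147.1 + 9.436 = 156.6 d
q = ΔH / Σ(L/K) = 7.80 / 156.6 = 0.04982 m/d (same in every zone)
Zone A: v = q/n = 0.04982/0.17 = 0.2930 m/d → t_A = 412/0.2930 = 1406 d
Zone B: v = q/n = 0.04982/0.30 = 0.1661 m/d → t_B = 368/0.1661 = 2216 d
Total t = 1406 + 2216 = 3622 d
   = 3622 / 365 = 9.92 yr

9.92 years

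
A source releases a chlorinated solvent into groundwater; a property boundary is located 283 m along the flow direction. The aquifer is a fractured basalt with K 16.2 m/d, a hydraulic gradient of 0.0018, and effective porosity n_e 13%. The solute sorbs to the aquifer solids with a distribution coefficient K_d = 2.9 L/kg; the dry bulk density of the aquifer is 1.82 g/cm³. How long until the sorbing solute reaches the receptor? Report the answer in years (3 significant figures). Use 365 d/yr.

Darcy flux q = K·i = 16.2 × 0.0018 = 0.02916 m/d
v_s = q/n_e = 0.02916/0.13 = 0.2243 m/d
Retardation R = 1 + ρ_b·K_d/n = 1 + 1.82×2.9/0.13 = 41.60
Contaminant velocity v_c = v/R = 0.2243/41.60 = 0.005392 m/d
t = L/v_c = 283/0.005392 = 52490 d
   = 52490/365 = 144 yr

144 years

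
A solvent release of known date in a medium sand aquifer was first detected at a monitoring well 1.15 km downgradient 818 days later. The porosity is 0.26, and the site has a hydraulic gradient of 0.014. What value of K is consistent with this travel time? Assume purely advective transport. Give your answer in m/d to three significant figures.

L = 1.15 km = 1150 m
v = L / t = 1150 / 818 = 1.406 m/d
K = v · n / i = 1.406 × 0.26 / 0.014 = 26.1 m/d

26.1 m/d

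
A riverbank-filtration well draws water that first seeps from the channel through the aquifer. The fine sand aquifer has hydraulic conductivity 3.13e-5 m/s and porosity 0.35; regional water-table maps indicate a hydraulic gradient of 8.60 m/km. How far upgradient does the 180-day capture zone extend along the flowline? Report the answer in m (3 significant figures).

K = 3.13e-5 m/s × 86400 s/d = 2.704 m/d
q = Ki = 2.704 × 0.0086 = 0.02326 m/d
v = Ki/n = 2.704·0.0086/0.35 = 0.06645 m/d
L = v × T = 0.06645 × 180 = 11.96 m

12.0 m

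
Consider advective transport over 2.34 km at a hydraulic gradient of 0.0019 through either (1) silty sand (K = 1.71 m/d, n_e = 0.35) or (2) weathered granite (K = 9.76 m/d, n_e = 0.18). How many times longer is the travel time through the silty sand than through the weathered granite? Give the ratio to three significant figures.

Unit 1 (silty sand): v = 1.71×0.0019/0.35 = 0.009283 m/d, t = 2340/0.009283 = 252100 d
Unit 2 (weathered granite): v = 9.76×0.0019/0.18 = 0.1030 m/d, t = 2340/0.1030 = 22710 d
t(silty sand) / t(weathered granite) = 252100/22710 = 11.1

11.1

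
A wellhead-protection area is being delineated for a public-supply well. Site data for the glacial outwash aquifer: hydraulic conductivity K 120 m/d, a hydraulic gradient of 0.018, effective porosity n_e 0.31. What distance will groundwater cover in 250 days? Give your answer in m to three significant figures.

q = Ki = 120 × 0.018 = 2.160 m/d
v_s = q/n_e = 2.160/0.31 = 6.968 m/d
L = v × T = 6.968 × 250 = 1742 m

1740 m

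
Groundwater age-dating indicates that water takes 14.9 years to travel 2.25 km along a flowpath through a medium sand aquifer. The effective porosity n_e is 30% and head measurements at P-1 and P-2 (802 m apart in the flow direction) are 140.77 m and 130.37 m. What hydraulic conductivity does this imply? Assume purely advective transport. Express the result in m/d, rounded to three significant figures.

9.57 m/d

Hydraulic gradient i = (140.77 − 130.37) / 802 = 10.40 / 802 = 0.01297
t = 14.9 years = 5439 d
L = 2.25 km = 2250 m
v = L / t = 2250 / 5439 = 0.4137 m/d
K = v · n / i = 0.4137 × 0.30 / 0.01297 = 9.57 m/d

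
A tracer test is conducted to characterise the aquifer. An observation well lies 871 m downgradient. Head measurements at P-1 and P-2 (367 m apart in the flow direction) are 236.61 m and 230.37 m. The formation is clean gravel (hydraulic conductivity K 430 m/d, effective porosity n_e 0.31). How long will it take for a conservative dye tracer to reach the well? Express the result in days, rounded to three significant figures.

Hydraulic gradient i = (236.61 − 230.37) / 367 = 6.24 / 367 = 0.01700
q = Ki = 430 × 0.01700 = 7.311 m/d
Seepage velocity v = q / n = 7.311 / 0.31 = 23.58 m/d
t = L / v = 871 / 23.58 = 36.93 d

36.9 days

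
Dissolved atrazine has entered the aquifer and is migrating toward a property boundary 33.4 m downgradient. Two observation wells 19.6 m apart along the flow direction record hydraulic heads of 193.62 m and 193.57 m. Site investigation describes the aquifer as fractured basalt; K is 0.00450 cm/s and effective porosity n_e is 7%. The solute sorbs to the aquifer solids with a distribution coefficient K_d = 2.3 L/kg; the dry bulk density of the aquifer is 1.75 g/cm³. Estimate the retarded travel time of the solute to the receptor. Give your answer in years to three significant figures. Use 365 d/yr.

Hydraulic gradient i = (193.62 − 193.57) / 19.6 = 0.05 / 19.6 = 0.002551
K = 0.00450 cm/s × 864 = 3.888 m/d
q = Ki = 3.888 × 0.002551 = 0.009918 m/d
Average linear velocity = 0.009918 / 0.07 = 0.1417 m/d
Retardation R = 1 + ρ_b·K_d/n = 1 + 1.75×2.3/0.07 = 58.50
Contaminant velocity v_c = v/R = 0.1417/58.50 = 0.002422 m/d
t = L/v_c = 33.4/0.002422 = 13790 d
   = 13790/365 = 37.8 yr

37.8 years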